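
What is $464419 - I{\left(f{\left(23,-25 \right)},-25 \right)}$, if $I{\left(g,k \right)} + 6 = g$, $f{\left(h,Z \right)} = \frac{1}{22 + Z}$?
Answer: $\frac{1393276}{3} \approx 4.6443 \cdot 10^{5}$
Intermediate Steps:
$I{\left(g,k \right)} = -6 + g$
$464419 - I{\left(f{\left(23,-25 \right)},-25 \right)} = 464419 - \left(-6 + \frac{1}{22 - 25}\right) = 464419 - \left(-6 + \frac{1}{-3}\right) = 464419 - \left(-6 - \frac{1}{3}\right) = 464419 - - \frac{19}{3} = 464419 + \frac{19}{3} = \frac{1393276}{3}$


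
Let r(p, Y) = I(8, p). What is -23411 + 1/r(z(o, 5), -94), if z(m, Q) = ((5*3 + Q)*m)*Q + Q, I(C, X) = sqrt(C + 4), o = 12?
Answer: -23411 + sqrt(3)/6 ≈ -23411.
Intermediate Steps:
I(C, X) = sqrt(4 + C)
z(m, Q) = Q + Q*m*(15 + Q) (z(m, Q) = ((15 + Q)*m)*Q + Q = (m*(15 + Q))*Q + Q = Q*m*(15 + Q) + Q = Q + Q*m*(15 + Q))
r(p, Y) = 2*sqrt(3) (r(p, Y) = sqrt(4 + 8) = sqrt(12) = 2*sqrt(3))
-23411 + 1/r(z(o, 5), -94) = -23411 + 1/(2*sqrt(3)) = -23411 + sqrt(3)/6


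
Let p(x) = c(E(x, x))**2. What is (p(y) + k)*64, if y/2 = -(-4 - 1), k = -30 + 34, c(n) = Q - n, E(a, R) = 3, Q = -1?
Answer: 1280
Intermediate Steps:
c(n) = -1 - n
k = 4
y = 10 (y = 2*(-(-4 - 1)) = 2*(-1*(-5)) = 2*5 = 10)
p(x) = 16 (p(x) = (-1 - 1*3)**2 = (-1 - 3)**2 = (-4)**2 = 16)
(p(y) + k)*64 = (16 + 4)*64 = 20*64 = 1280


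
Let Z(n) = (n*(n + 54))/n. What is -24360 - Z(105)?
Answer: -24519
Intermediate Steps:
Z(n) = 54 + n (Z(n) = (n*(54 + n))/n = 54 + n)
-24360 - Z(105) = -24360 - (54 + 105) = -24360 - 1*159 = -24360 - 159 = -24519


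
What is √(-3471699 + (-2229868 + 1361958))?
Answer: I*√4339609 ≈ 2083.2*I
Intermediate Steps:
√(-3471699 + (-2229868 + 1361958)) = √(-3471699 - 867910) = √(-4339609) = I*√4339609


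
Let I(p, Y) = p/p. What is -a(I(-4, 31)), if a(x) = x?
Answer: -1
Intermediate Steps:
I(p, Y) = 1
-a(I(-4, 31)) = -1*1 = -1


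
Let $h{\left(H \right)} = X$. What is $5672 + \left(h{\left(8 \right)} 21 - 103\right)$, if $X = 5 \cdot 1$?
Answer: $5674$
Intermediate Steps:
$X = 5$
$h{\left(H \right)} = 5$
$5672 + \left(h{\left(8 \right)} 21 - 103\right) = 5672 + \left(5 \cdot 21 - 103\right) = 5672 + \left(105 - 103\right) = 5672 + 2 = 5674$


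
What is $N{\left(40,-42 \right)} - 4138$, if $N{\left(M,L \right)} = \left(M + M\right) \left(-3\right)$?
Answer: $-4378$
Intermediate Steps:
$N{\left(M,L \right)} = - 6 M$ ($N{\left(M,L \right)} = 2 M \left(-3\right) = - 6 M$)
$N{\left(40,-42 \right)} - 4138 = \left(-6\right) 40 - 4138 = -240 - 4138 = -4378$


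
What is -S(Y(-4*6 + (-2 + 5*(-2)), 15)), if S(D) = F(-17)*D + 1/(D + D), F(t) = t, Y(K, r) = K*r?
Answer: -9914399/1080 ≈ -9180.0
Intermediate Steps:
S(D) = 1/(2*D) - 17*D (S(D) = -17*D + 1/(D + D) = -17*D + 1/(2*D) = 1/(2*D) - 17*D)
-S(Y(-4*6 + (-2 + 5*(-2)), 15)) = -(1/(2*(((-4*6 + (-2 + 5*(-2)))*15))) - 17*(-4*6 + (-2 + 5*(-2)))*15) = -(1/(2*(((-24 + (-2 - 10))*15))) - 17*(-24 + (-2 - 10))*15) = -(1/(2*(((-24 - 12)*15))) - 17*(-24 - 12)*15) = -(1/(2*((-36*15))) - (-612)*15) = -((1/2)/(-540) - 17*(-540)) = -((1/2)*(-1/540) + 9180) = -(-1/1080 + 9180) = -1*9914399/1080 = -9914399/1080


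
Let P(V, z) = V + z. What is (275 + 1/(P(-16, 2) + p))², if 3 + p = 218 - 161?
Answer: 121022001/1600 ≈ 75639.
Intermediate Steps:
p = 54 (p = -3 + (218 - 161) = -3 + 57 = 54)
(275 + 1/(P(-16, 2) + p))² = (275 + 1/((-16 + 2) + 54))² = (275 + 1/(-14 + 54))² = (275 + 1/40)² = (11001/40)² = 121022001/1600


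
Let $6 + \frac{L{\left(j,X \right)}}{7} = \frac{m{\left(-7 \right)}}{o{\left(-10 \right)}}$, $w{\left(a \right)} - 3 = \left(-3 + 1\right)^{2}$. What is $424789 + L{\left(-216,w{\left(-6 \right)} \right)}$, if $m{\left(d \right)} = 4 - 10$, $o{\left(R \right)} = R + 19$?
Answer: $\frac{1274227}{3} \approx 4.2474 \cdot 10^{5}$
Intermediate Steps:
$o{\left(R \right)} = 19 + R$
$m{\left(d \right)} = -6$
$w{\left(a \right)} = 7$ ($w{\left(a \right)} = 3 + \left(-3 + 1\right)^{2} = 3 + \left(-2\right)^{2} = 3 + 4 = 7$)
$L{\left(j,X \right)} = - \frac{140}{3}$ ($L{\left(j,X \right)} = -42 + 7 \left(- \frac{6}{19 - 10}\right) = -42 + 7 \left(- \frac{6}{9}\right) = -42 + 7 \left(\left(-6\right) \frac{1}{9}\right) = -42 + 7 \left(- \frac{2}{3}\right) = -42 - \frac{14}{3} = - \frac{140}{3}$)
$424789 + L{\left(-216,w{\left(-6 \right)} \right)} = 424789 - \frac{140}{3} = \frac{1274227}{3}$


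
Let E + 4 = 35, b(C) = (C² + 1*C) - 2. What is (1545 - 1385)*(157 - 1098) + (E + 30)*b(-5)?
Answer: -149462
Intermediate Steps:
b(C) = -2 + C + C² (b(C) = (C² + C) - 2 = (C + C²) - 2 = -2 + C + C²)
E = 31 (E = -4 + 35 = 31)
(1545 - 1385)*(157 - 1098) + (E + 30)*b(-5) = (1545 - 1385)*(157 - 1098) + (31 + 30)*(-2 - 5 + (-5)²) = 160*(-941) + 61*(-2 - 5 + 25) = -150560 + 61*18 = -150560 + 1098 = -149462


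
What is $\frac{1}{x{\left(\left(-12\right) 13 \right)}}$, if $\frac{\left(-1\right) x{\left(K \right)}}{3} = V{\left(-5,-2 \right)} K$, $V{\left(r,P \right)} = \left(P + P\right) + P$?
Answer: $- \frac{1}{2808} \approx -0.00035613$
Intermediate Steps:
$V{\left(r,P \right)} = 3 P$ ($V{\left(r,P \right)} = 2 P + P = 3 P$)
$x{\left(K \right)} = 18 K$ ($x{\left(K \right)} = - 3 \cdot 3 \left(-2\right) K = - 3 \left(- 6 K\right) = 18 K$)
$\frac{1}{x{\left(\left(-12\right) 13 \right)}} = \frac{1}{18 \left(\left(-12\right) 13\right)} = \frac{1}{18 \left(-156\right)} = \frac{1}{-2808} = - \frac{1}{2808}$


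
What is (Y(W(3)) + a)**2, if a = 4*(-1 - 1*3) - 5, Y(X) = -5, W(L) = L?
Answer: 676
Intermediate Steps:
a = -21 (a = 4*(-1 - 3) - 5 = 4*(-4) - 5 = -16 - 5 = -21)
(Y(W(3)) + a)**2 = (-5 - 21)**2 = (-26)**2 = 676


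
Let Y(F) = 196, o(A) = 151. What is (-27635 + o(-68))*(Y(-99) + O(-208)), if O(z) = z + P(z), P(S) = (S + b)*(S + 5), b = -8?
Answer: -1204788624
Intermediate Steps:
P(S) = (-8 + S)*(5 + S) (P(S) = (S - 8)*(S + 5) = (-8 + S)*(5 + S))
O(z) = -40 + z**2 - 2*z (O(z) = z + (-40 + z**2 - 3*z) = -40 + z**2 - 2*z)
(-27635 + o(-68))*(Y(-99) + O(-208)) = (-27635 + 151)*(196 + (-40 + (-208)**2 - 2*(-208))) = -27484*(196 + (-40 + 43264 + 416)) = -27484*(196 + 43640) = -27484*43836 = -1204788624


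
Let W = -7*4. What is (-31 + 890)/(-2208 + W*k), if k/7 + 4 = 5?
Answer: -859/2404 ≈ -0.35732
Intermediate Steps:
k = 7 (k = -28 + 7*5 = -28 + 35 = 7)
W = -28
(-31 + 890)/(-2208 + W*k) = (-31 + 890)/(-2208 - 28*7) = 859/(-2208 - 196) = 859/(-2404) = 859*(-1/2404) = -859/2404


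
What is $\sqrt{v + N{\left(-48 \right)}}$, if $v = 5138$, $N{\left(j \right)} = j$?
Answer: $\sqrt{5090} \approx 71.344$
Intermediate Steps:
$\sqrt{v + N{\left(-48 \right)}} = \sqrt{5138 - 48} = \sqrt{5090}$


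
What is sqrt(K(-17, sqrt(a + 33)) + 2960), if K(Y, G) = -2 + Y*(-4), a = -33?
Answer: sqrt(3026) ≈ 55.009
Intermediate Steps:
K(Y, G) = -2 - 4*Y
sqrt(K(-17, sqrt(a + 33)) + 2960) = sqrt((-2 - 4*(-17)) + 2960) = sqrt((-2 + 68) + 2960) = sqrt(66 + 2960) = sqrt(3026)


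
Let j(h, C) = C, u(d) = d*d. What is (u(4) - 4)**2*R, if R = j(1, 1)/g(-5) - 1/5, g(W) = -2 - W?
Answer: 96/5 ≈ 19.200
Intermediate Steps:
u(d) = d**2
R = 2/15 (R = 1/(-2 - 1*(-5)) - 1/5 = 1/(-2 + 5) - 1*1/5 = 1/3 - 1/5 = 2/15 ≈ 0.13333)
(u(4) - 4)**2*R = (4**2 - 4)**2*(2/15) = (16 - 4)**2*(2/15) = 12**2*(2/15) = 144*(2/15) = 96/5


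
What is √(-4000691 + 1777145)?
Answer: I*√2223546 ≈ 1491.2*I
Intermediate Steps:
√(-4000691 + 1777145) = √(-2223546) = I*√2223546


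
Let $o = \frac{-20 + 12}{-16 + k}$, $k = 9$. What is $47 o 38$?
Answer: $\frac{14288}{7} \approx 2041.1$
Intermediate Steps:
$o = \frac{8}{7}$ ($o = \frac{-20 + 12}{-16 + 9} = - \frac{8}{-7} = \left(-8\right) \left(- \frac{1}{7}\right) = \frac{8}{7} \approx 1.1429$)
$47 o 38 = 47 \cdot \frac{8}{7} \cdot 38 = \frac{376}{7} \cdot 38 = \frac{14288}{7}$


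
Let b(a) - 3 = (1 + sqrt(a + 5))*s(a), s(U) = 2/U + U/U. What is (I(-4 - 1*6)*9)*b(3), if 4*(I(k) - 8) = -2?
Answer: 315 + 225*sqrt(2) ≈ 633.20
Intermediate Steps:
s(U) = 1 + 2/U (s(U) = 2/U + 1 = 1 + 2/U)
I(k) = 15/2 (I(k) = 8 + (1/4)*(-2) = 8 - 1/2 = 15/2)
b(a) = 3 + (1 + sqrt(5 + a))*(2 + a)/a (b(a) = 3 + (1 + sqrt(a + 5))*((2 + a)/a) = 3 + (1 + sqrt(5 + a))*((2 + a)/a) = 3 + (1 + sqrt(5 + a))*(2 + a)/a)
(I(-4 - 1*6)*9)*b(3) = ((15/2)*9)*((2 + 4*3 + sqrt(5 + 3)*(2 + 3))/3) = 135*((2 + 12 + sqrt(8)*5)/3)/2 = 135*((2 + 12 + (2*sqrt(2))*5)/3)/2 = 135*((2 + 12 + 10*sqrt(2))/3)/2 = 135*((14 + 10*sqrt(2))/3)/2 = 135*(14/3 + 10*sqrt(2)/3)/2 = 315 + 225*sqrt(2)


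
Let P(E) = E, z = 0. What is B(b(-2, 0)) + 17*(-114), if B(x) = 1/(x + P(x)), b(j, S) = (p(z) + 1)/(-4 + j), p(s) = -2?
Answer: -1935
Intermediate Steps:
b(j, S) = -1/(-4 + j) (b(j, S) = (-2 + 1)/(-4 + j) = -1/(-4 + j))
B(x) = 1/(2*x) (B(x) = 1/(x + x) = 1/(2*x))
B(b(-2, 0)) + 17*(-114) = 1/(2*((-1/(-4 - 2)))) + 17*(-114) = 1/(2*((-1/(-6)))) - 1938 = 1/(2*((-1*(-⅙)))) - 1938 = 1/(2*(⅙)) - 1938 = (½)*6 - 1938 = 3 - 1938 = -1935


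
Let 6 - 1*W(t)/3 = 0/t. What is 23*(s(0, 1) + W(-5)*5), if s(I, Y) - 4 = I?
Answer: 2162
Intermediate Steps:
W(t) = 18 (W(t) = 18 - 0/t = 18 - 3*0 = 18 + 0 = 18)
s(I, Y) = 4 + I
23*(s(0, 1) + W(-5)*5) = 23*((4 + 0) + 18*5) = 23*(4 + 90) = 23*94 = 2162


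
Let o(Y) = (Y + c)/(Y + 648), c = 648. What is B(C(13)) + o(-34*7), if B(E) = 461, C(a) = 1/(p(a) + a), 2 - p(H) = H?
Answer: 462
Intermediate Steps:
p(H) = 2 - H
C(a) = 1/2 (C(a) = 1/((2 - a) + a) = 1/2)
o(Y) = 1 (o(Y) = (Y + 648)/(Y + 648) = (648 + Y)/(648 + Y) = 1)
B(C(13)) + o(-34*7) = 461 + 1 = 462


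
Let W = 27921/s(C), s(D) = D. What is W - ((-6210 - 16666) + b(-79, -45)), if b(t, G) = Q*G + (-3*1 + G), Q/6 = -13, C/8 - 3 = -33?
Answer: 1543813/80 ≈ 19298.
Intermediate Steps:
C = -240 (C = 24 + 8*(-33) = 24 - 264 = -240)
Q = -78 (Q = 6*(-13) = -78)
b(t, G) = -3 - 77*G (b(t, G) = -78*G + (-3*1 + G) = -78*G + (-3 + G) = -3 - 77*G)
W = -9307/80 (W = 27921/(-240) = 27921*(-1/240) = -9307/80 ≈ -116.34)
W - ((-6210 - 16666) + b(-79, -45)) = -9307/80 - ((-6210 - 16666) + (-3 - 77*(-45))) = -9307/80 - (-22876 + (-3 + 3465)) = -9307/80 - (-22876 + 3462) = -9307/80 - 1*(-19414) = -9307/80 + 19414 = 1543813/80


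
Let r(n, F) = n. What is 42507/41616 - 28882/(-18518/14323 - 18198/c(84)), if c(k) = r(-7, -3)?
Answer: -1519931992113/150580749584 ≈ -10.094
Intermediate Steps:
c(k) = -7
42507/41616 - 28882/(-18518/14323 - 18198/c(84)) = 42507/41616 - 28882/(-18518/14323 - 18198/(-7)) = 42507*(1/41616) - 28882/(-18518*1/14323 - 18198*(-⅐)) = 4723/4624 - 28882/(-18518/14323 + 18198/7) = 4723/4624 - 28882/260520328/100261 = 4723/4624 - 28882*100261/260520328 = 4723/4624 - 1447869101/130260164 = -1519931992113/150580749584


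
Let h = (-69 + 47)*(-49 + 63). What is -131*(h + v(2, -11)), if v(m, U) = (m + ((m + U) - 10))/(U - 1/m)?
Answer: 923550/23 ≈ 40154.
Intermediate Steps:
v(m, U) = (-10 + U + 2*m)/(U - 1/m) (v(m, U) = (m + ((U + m) - 10))/(U - 1/m) = (m + (-10 + U + m))/(U - 1/m) = (-10 + U + 2*m)/(U - 1/m))
h = -308 (h = -22*14 = -308)
-131*(h + v(2, -11)) = -131*(-308 + 2*(-10 - 11 + 2*2)/(-1 - 11*2)) = -131*(-308 + 2*(-10 - 11 + 4)/(-1 - 22)) = -131*(-308 + 2*(-17)/(-23)) = -131*(-308 + 2*(-1/23)*(-17)) = -131*(-308 + 34/23) = -131*(-7050/23) = 923550/23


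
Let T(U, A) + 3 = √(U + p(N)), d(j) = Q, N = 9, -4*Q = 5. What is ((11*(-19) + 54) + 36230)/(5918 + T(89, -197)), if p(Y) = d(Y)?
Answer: 65656500/10765273 - 16650*√39/10765273 ≈ 6.0893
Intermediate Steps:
Q = -5/4 (Q = -¼*5 = -5/4 ≈ -1.2500)
d(j) = -5/4
p(Y) = -5/4
T(U, A) = -3 + √(-5/4 + U) (T(U, A) = -3 + √(U - 5/4) = -3 + √(-5/4 + U))
((11*(-19) + 54) + 36230)/(5918 + T(89, -197)) = ((11*(-19) + 54) + 36230)/(5918 + (-3 + √(-5 + 4*89)/2)) = ((-209 + 54) + 36230)/(5918 + (-3 + √(-5 + 356)/2)) = (-155 + 36230)/(5918 + (-3 + √351/2)) = 36075/(5918 + (-3 + (3*√39)/2)) = 36075/(5918 + (-3 + 3*√39/2)) = 36075/(5915 + 3*√39/2)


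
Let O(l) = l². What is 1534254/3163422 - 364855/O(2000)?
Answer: 166094188873/421789600000 ≈ 0.39378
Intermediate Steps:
1534254/3163422 - 364855/O(2000) = 1534254/3163422 - 364855/(2000²) = 1534254*(1/3163422) - 364855/4000000 = 255709/527237 - 364855*1/4000000 = 255709/527237 - 72971/800000 = 166094188873/421789600000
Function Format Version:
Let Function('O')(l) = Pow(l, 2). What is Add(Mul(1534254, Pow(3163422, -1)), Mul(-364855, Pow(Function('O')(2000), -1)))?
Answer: Rational(166094188873, 421789600000) ≈ 0.39378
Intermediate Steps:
Add(Mul(1534254, Pow(3163422, -1)), Mul(-364855, Pow(Function('O')(2000), -1))) = Add(Mul(1534254, Pow(3163422, -1)), Mul(-364855, Pow(Pow(2000, 2), -1))) = Add(Mul(1534254, Rational(1, 3163422)), Mul(-364855, Pow(4000000, -1))) = Add(Rational(255709, 527237), Mul(-364855, Rational(1, 4000000))) = Add(Rational(255709, 527237), Rational(-72971, 800000)) = Rational(166094188873, 421789600000)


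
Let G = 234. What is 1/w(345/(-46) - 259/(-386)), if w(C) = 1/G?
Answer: 234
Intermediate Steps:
w(C) = 1/234
1/w(345/(-46) - 259/(-386)) = 1/(1/234) = 234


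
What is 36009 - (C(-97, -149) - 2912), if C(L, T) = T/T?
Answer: 38920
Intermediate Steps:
C(L, T) = 1
36009 - (C(-97, -149) - 2912) = 36009 - (1 - 2912) = 36009 - 1*(-2911) = 36009 + 2911 = 38920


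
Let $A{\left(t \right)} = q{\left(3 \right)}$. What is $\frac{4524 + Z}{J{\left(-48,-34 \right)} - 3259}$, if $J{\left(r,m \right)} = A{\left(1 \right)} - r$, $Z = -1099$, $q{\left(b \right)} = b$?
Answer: $- \frac{3425}{3208} \approx -1.0676$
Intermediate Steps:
$A{\left(t \right)} = 3$
$J{\left(r,m \right)} = 3 - r$
$\frac{4524 + Z}{J{\left(-48,-34 \right)} - 3259} = \frac{4524 - 1099}{\left(3 - -48\right) - 3259} = \frac{3425}{\left(3 + 48\right) - 3259} = \frac{3425}{51 - 3259} = \frac{3425}{-3208} = 3425 \left(- \frac{1}{3208}\right) = - \frac{3425}{3208}$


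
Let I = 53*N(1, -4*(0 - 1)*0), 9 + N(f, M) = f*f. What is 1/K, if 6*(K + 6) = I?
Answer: -3/230 ≈ -0.013043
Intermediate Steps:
N(f, M) = -9 + f² (N(f, M) = -9 + f*f = -9 + f²)
I = -424 (I = 53*(-9 + 1²) = 53*(-9 + 1) = 53*(-8) = -424)
K = -230/3 (K = -6 + (⅙)*(-424) = -6 - 212/3 = -230/3 ≈ -76.667)
1/K = 1/(-230/3) = -3/230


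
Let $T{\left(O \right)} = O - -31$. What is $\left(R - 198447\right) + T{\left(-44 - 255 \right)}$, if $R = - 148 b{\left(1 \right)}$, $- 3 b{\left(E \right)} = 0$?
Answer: $-198715$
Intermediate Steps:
$b{\left(E \right)} = 0$ ($b{\left(E \right)} = \left(- \frac{1}{3}\right) 0 = 0$)
$T{\left(O \right)} = 31 + O$ ($T{\left(O \right)} = O + 31 = 31 + O$)
$R = 0$ ($R = \left(-148\right) 0 = 0$)
$\left(R - 198447\right) + T{\left(-44 - 255 \right)} = \left(0 - 198447\right) + \left(31 - 299\right) = -198447 + \left(31 - 299\right) = -198447 - 268 = -198715$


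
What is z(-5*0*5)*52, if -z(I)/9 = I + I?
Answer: 0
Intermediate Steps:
z(I) = -18*I (z(I) = -9*(I + I) = -18*I)
z(-5*0*5)*52 = -18*(-5*0)*5*52 = -0*5*52 = -18*0*52 = 0*52 = 0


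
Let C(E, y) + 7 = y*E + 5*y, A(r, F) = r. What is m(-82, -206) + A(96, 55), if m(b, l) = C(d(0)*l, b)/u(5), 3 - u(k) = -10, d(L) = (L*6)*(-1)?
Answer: 831/13 ≈ 63.923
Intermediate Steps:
d(L) = -6*L (d(L) = (6*L)*(-1) = -6*L)
u(k) = 13 (u(k) = 3 - 1*(-10) = 3 + 10 = 13)
C(E, y) = -7 + 5*y + E*y (C(E, y) = -7 + (y*E + 5*y) = -7 + (E*y + 5*y) = -7 + (5*y + E*y) = -7 + 5*y + E*y)
m(b, l) = -7/13 + 5*b/13 (m(b, l) = (-7 + 5*b + ((-6*0)*l)*b)/13 = (-7 + 5*b + (0*l)*b)*(1/13) = (-7 + 5*b + 0*b)*(1/13) = (-7 + 5*b + 0)*(1/13) = (-7 + 5*b)*(1/13) = -7/13 + 5*b/13)
m(-82, -206) + A(96, 55) = (-7/13 + (5/13)*(-82)) + 96 = (-7/13 - 410/13) + 96 = -417/13 + 96 = 831/13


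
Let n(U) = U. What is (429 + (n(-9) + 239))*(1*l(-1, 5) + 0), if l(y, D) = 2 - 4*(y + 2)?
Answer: -1318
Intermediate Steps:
l(y, D) = -6 - 4*y (l(y, D) = 2 - 4*(2 + y) = 2 + (-8 - 4*y) = -6 - 4*y)
(429 + (n(-9) + 239))*(1*l(-1, 5) + 0) = (429 + (-9 + 239))*(1*(-6 - 4*(-1)) + 0) = (429 + 230)*(1*(-6 + 4) + 0) = 659*(1*(-2) + 0) = 659*(-2 + 0) = 659*(-2) = -1318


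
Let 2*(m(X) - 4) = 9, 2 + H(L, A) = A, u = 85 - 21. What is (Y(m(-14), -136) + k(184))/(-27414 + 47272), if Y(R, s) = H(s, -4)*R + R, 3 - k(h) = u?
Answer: -207/39716 ≈ -0.0052120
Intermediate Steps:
u = 64
H(L, A) = -2 + A
k(h) = -61 (k(h) = 3 - 1*64 = 3 - 64 = -61)
m(X) = 17/2 (m(X) = 4 + (½)*9 = 4 + 9/2 = 17/2)
Y(R, s) = -5*R (Y(R, s) = (-2 - 4)*R + R = -6*R + R = -5*R)
(Y(m(-14), -136) + k(184))/(-27414 + 47272) = (-5*17/2 - 61)/(-27414 + 47272) = (-85/2 - 61)/19858 = -207/2*1/19858 = -207/39716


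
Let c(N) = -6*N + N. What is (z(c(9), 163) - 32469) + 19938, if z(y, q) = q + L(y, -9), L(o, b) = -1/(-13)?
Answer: -160783/13 ≈ -12368.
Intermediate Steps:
L(o, b) = 1/13 (L(o, b) = -1*(-1/13) = 1/13)
c(N) = -5*N
z(y, q) = 1/13 + q (z(y, q) = q + 1/13 = 1/13 + q)
(z(c(9), 163) - 32469) + 19938 = ((1/13 + 163) - 32469) + 19938 = (2120/13 - 32469) + 19938 = -419977/13 + 19938 = -160783/13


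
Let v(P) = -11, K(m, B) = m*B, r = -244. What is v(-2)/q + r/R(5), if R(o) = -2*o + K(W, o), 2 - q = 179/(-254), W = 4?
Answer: -97784/3435 ≈ -28.467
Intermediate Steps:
K(m, B) = B*m
q = 687/254 (q = 2 - 179/(-254) = 2 - 179*(-1)/254 = 2 - 1*(-179/254) = 2 + 179/254 = 687/254 ≈ 2.7047)
R(o) = 2*o (R(o) = -2*o + o*4 = -2*o + 4*o = 2*o)
v(-2)/q + r/R(5) = -11/687/254 - 244/(2*5) = -11*254/687 - 244/10 = -2794/687 - 244*1/10 = -2794/687 - 122/5 = -97784/3435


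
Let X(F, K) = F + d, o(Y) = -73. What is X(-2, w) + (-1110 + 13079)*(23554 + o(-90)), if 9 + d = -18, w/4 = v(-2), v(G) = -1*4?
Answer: 281044060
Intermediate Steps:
v(G) = -4
w = -16 (w = 4*(-4) = -16)
d = -27 (d = -9 - 18 = -27)
X(F, K) = -27 + F (X(F, K) = F - 27 = -27 + F)
X(-2, w) + (-1110 + 13079)*(23554 + o(-90)) = (-27 - 2) + (-1110 + 13079)*(23554 - 73) = -29 + 11969*23481 = -29 + 281044089 = 281044060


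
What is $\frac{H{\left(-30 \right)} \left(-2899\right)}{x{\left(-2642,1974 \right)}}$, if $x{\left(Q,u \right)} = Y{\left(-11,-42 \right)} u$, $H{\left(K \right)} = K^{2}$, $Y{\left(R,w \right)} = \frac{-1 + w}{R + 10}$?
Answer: $- \frac{434850}{14147} \approx -30.738$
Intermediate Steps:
$Y{\left(R,w \right)} = \frac{-1 + w}{10 + R}$
$x{\left(Q,u \right)} = 43 u$ ($x{\left(Q,u \right)} = \frac{-1 - 42}{10 - 11} u = \frac{1}{-1} \left(-43\right) u = \left(-1\right) \left(-43\right) u = 43 u$)
$\frac{H{\left(-30 \right)} \left(-2899\right)}{x{\left(-2642,1974 \right)}} = \frac{\left(-30\right)^{2} \left(-2899\right)}{43 \cdot 1974} = \frac{900 \left(-2899\right)}{84882} = \left(-2609100\right) \frac{1}{84882} = - \frac{434850}{14147}$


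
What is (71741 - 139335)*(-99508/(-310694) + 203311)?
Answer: -2134875625337574/155347 ≈ -1.3743e+10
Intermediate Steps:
(71741 - 139335)*(-99508/(-310694) + 203311) = -67594*(-99508*(-1/310694) + 203311) = -67594*(49754/155347 + 203311) = -67594*31583803671/155347 = -2134875625337574/155347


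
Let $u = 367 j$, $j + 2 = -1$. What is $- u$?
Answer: $1101$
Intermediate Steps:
$j = -3$ ($j = -2 - 1 = -3$)
$u = -1101$ ($u = 367 \left(-3\right) = -1101$)
$- u = \left(-1\right) \left(-1101\right) = 1101$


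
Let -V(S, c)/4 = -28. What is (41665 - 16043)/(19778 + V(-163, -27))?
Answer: 12811/9945 ≈ 1.2882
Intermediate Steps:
V(S, c) = 112 (V(S, c) = -4*(-28) = 112)
(41665 - 16043)/(19778 + V(-163, -27)) = (41665 - 16043)/(19778 + 112) = 25622/19890 = 25622*(1/19890) = 12811/9945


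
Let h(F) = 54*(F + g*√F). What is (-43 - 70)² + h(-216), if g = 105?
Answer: 1105 + 34020*I*√6 ≈ 1105.0 + 83332.0*I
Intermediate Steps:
h(F) = 54*F + 5670*√F (h(F) = 54*(F + 105*√F) = 54*F + 5670*√F)
(-43 - 70)² + h(-216) = (-43 - 70)² + (54*(-216) + 5670*√(-216)) = (-113)² + (-11664 + 5670*(6*I*√6)) = 12769 + (-11664 + 34020*I*√6) = 1105 + 34020*I*√6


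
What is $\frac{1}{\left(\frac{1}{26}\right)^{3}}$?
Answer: $17576$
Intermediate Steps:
$\frac{1}{\left(\frac{1}{26}\right)^{3}} = \frac{1}{\frac{1}{17576}} = 17576$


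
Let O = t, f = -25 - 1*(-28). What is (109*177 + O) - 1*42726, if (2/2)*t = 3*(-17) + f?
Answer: -23481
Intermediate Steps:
f = 3 (f = -25 + 28 = 3)
t = -48 (t = 3*(-17) + 3 = -51 + 3 = -48)
O = -48
(109*177 + O) - 1*42726 = (109*177 - 48) - 1*42726 = (19293 - 48) - 42726 = 19245 - 42726 = -23481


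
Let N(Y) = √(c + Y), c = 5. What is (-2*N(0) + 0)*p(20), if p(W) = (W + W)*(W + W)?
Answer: -3200*√5 ≈ -7155.4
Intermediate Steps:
p(W) = 4*W² (p(W) = (2*W)*(2*W) = 4*W²)
N(Y) = √(5 + Y)
(-2*N(0) + 0)*p(20) = (-2*√(5 + 0) + 0)*(4*20²) = (-2*√5 + 0)*(4*400) = -2*√5*1600 = -3200*√5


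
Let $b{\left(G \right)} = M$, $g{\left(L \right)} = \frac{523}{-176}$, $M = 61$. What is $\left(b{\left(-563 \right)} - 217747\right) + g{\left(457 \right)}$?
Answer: $- \frac{38313259}{176} \approx -2.1769 \cdot 10^{5}$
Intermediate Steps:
$g{\left(L \right)} = - \frac{523}{176}$ ($g{\left(L \right)} = 523 \left(- \frac{1}{176}\right) = - \frac{523}{176}$)
$b{\left(G \right)} = 61$
$\left(b{\left(-563 \right)} - 217747\right) + g{\left(457 \right)} = \left(61 - 217747\right) - \frac{523}{176} = -217686 - \frac{523}{176} = - \frac{38313259}{176}$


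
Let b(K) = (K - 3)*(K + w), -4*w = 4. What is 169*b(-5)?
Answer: 8112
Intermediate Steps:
w = -1 (w = -1/4*4 = -1)
b(K) = (-1 + K)*(-3 + K) (b(K) = (K - 3)*(K - 1) = (-3 + K)*(-1 + K) = (-1 + K)*(-3 + K))
169*b(-5) = 169*(3 + (-5)**2 - 4*(-5)) = 169*(3 + 25 + 20) = 169*48 = 8112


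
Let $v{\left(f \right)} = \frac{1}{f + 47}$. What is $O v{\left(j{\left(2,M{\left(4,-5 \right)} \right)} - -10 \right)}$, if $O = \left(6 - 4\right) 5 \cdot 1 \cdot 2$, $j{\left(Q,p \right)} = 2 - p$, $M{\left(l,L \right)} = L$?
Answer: $\frac{5}{16} \approx 0.3125$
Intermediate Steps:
$v{\left(f \right)} = \frac{1}{47 + f}$
$O = 20$ ($O = 2 \cdot 5 \cdot 1 \cdot 2 = 10 \cdot 1 \cdot 2 = 10 \cdot 2 = 20$)
$O v{\left(j{\left(2,M{\left(4,-5 \right)} \right)} - -10 \right)} = \frac{20}{47 + \left(\left(2 - -5\right) - -10\right)} = \frac{20}{47 + \left(\left(2 + 5\right) + 10\right)} = \frac{20}{47 + \left(7 + 10\right)} = \frac{20}{47 + 17} = \frac{20}{64} = 20 \cdot \frac{1}{64} = \frac{5}{16}$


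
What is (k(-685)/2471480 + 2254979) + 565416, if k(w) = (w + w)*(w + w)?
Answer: 2543996975/902 ≈ 2.8204e+6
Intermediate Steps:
k(w) = 4*w² (k(w) = (2*w)*(2*w) = 4*w²)
(k(-685)/2471480 + 2254979) + 565416 = ((4*(-685)²)/2471480 + 2254979) + 565416 = ((4*469225)*(1/2471480) + 2254979) + 565416 = (1876900*(1/2471480) + 2254979) + 565416 = (685/902 + 2254979) + 565416 = 2033991743/902 + 565416 = 2543996975/902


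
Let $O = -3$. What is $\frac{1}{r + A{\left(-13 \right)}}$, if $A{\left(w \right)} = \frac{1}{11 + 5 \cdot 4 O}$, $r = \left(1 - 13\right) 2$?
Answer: $- \frac{49}{1177} \approx -0.041631$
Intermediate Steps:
$r = -24$ ($r = \left(-12\right) 2 = -24$)
$A{\left(w \right)} = - \frac{1}{49}$ ($A{\left(w \right)} = \frac{1}{11 + 5 \cdot 4 \left(-3\right)} = \frac{1}{11 + 20 \left(-3\right)} = \frac{1}{11 - 60} = \frac{1}{-49} = - \frac{1}{49}$)
$\frac{1}{r + A{\left(-13 \right)}} = \frac{1}{-24 - \frac{1}{49}} = \frac{1}{- \frac{1177}{49}} = - \frac{49}{1177}$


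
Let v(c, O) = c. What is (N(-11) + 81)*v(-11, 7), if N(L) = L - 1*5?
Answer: -715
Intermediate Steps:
N(L) = -5 + L (N(L) = L - 5 = -5 + L)
(N(-11) + 81)*v(-11, 7) = ((-5 - 11) + 81)*(-11) = (-16 + 81)*(-11) = 65*(-11) = -715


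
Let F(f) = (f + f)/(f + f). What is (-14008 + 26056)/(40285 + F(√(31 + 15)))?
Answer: 6024/20143 ≈ 0.29906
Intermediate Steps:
F(f) = 1 (F(f) = (2*f)/((2*f)) = (2*f)*(1/(2*f)) = 1)
(-14008 + 26056)/(40285 + F(√(31 + 15))) = (-14008 + 26056)/(40285 + 1) = 12048/40286 = 12048*(1/40286) = 6024/20143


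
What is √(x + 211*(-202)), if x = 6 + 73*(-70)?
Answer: 7*I*√974 ≈ 218.46*I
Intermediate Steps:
x = -5104 (x = 6 - 5110 = -5104)
√(x + 211*(-202)) = √(-5104 + 211*(-202)) = √(-5104 - 42622) = √(-47726) = 7*I*√974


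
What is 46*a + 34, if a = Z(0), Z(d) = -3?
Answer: -104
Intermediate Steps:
a = -3
46*a + 34 = 46*(-3) + 34 = -138 + 34 = -104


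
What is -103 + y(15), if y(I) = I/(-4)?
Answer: -427/4 ≈ -106.75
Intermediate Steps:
y(I) = -I/4 (y(I) = I*(-1/4) = -I/4)
-103 + y(15) = -103 - 1/4*15 = -103 - 15/4 = -427/4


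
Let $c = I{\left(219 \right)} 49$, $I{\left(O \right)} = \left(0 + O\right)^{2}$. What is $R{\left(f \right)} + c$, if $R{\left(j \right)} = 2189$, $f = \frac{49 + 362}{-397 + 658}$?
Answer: $2352278$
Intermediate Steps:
$I{\left(O \right)} = O^{2}$
$f = \frac{137}{87}$ ($f = \frac{411}{261} = 411 \cdot \frac{1}{261} = \frac{137}{87} \approx 1.5747$)
$c = 2350089$ ($c = 219^{2} \cdot 49 = 47961 \cdot 49 = 2350089$)
$R{\left(f \right)} + c = 2189 + 2350089 = 2352278$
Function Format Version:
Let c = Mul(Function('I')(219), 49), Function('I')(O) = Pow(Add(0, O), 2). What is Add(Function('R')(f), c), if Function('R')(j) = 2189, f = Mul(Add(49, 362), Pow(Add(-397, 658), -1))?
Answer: 2352278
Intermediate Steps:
Function('I')(O) = Pow(O, 2)
f = Rational(137, 87) (f = Mul(411, Pow(261, -1)) = Mul(411, Rational(1, 261)) = Rational(137, 87) ≈ 1.5747)
c = 2350089 (c = Mul(Pow(219, 2), 49) = Mul(47961, 49) = 2350089)
Add(Function('R')(f), c) = Add(2189, 2350089) = 2352278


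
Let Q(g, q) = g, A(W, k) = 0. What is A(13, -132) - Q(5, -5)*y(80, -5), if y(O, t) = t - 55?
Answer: 300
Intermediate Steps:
y(O, t) = -55 + t
A(13, -132) - Q(5, -5)*y(80, -5) = 0 - 5*(-55 - 5) = 0 - 5*(-60) = 0 - 1*(-300) = 0 + 300 = 300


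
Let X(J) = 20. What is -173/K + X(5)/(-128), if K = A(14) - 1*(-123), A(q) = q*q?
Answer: -7131/10208 ≈ -0.69857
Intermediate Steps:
A(q) = q²
K = 319 (K = 14² - 1*(-123) = 196 + 123 = 319)
-173/K + X(5)/(-128) = -173/319 + 20/(-128) = -173*1/319 + 20*(-1/128) = -173/319 - 5/32 = -7131/10208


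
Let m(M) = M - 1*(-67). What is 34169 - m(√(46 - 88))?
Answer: 34102 - I*√42 ≈ 34102.0 - 6.4807*I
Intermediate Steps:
m(M) = 67 + M (m(M) = M + 67 = 67 + M)
34169 - m(√(46 - 88)) = 34169 - (67 + √(46 - 88)) = 34169 - (67 + √(-42)) = 34169 - (67 + I*√42) = 34169 + (-67 - I*√42) = 34102 - I*√42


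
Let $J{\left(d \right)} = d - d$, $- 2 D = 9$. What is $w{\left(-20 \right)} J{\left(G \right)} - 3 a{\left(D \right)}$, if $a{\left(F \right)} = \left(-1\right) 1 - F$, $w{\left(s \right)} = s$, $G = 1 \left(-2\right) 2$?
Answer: $- \frac{21}{2} \approx -10.5$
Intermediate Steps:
$D = - \frac{9}{2}$ ($D = \left(- \frac{1}{2}\right) 9 = - \frac{9}{2} \approx -4.5$)
$G = -4$ ($G = \left(-2\right) 2 = -4$)
$J{\left(d \right)} = 0$
$a{\left(F \right)} = -1 - F$
$w{\left(-20 \right)} J{\left(G \right)} - 3 a{\left(D \right)} = \left(-20\right) 0 - 3 \left(-1 - - \frac{9}{2}\right) = 0 - 3 \left(-1 + \frac{9}{2}\right) = 0 - \frac{21}{2} = - \frac{21}{2}$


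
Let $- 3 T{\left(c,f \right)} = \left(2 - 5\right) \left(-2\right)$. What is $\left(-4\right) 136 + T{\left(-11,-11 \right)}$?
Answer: $-546$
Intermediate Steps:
$T{\left(c,f \right)} = -2$ ($T{\left(c,f \right)} = - \frac{\left(2 - 5\right) \left(-2\right)}{3} = - \frac{\left(-3\right) \left(-2\right)}{3} = \left(- \frac{1}{3}\right) 6 = -2$)
$\left(-4\right) 136 + T{\left(-11,-11 \right)} = \left(-4\right) 136 - 2 = -544 - 2 = -546$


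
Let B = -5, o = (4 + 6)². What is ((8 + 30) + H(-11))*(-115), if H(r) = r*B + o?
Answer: -22195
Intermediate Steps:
o = 100 (o = 10² = 100)
H(r) = 100 - 5*r (H(r) = r*(-5) + 100 = -5*r + 100 = 100 - 5*r)
((8 + 30) + H(-11))*(-115) = ((8 + 30) + (100 - 5*(-11)))*(-115) = (38 + (100 + 55))*(-115) = (38 + 155)*(-115) = 193*(-115) = -22195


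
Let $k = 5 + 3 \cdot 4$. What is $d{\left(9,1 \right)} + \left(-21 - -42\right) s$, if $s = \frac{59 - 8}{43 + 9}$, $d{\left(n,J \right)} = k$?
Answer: $\frac{1955}{52} \approx 37.596$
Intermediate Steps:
$k = 17$ ($k = 5 + 12 = 17$)
$d{\left(n,J \right)} = 17$
$s = \frac{51}{52} \approx 0.98077$
$d{\left(9,1 \right)} + \left(-21 - -42\right) s = 17 + \left(-21 - -42\right) \frac{51}{52} = 17 + \left(-21 + 42\right) \frac{51}{52} = 17 + 21 \cdot \frac{51}{52} = 17 + \frac{1071}{52} = \frac{1955}{52}$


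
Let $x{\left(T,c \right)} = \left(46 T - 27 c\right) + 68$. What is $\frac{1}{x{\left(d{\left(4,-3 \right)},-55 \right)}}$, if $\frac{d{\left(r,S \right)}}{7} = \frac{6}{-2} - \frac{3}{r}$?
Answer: $\frac{2}{691} \approx 0.0028944$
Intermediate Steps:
$d{\left(r,S \right)} = -21 - \frac{21}{r}$ ($d{\left(r,S \right)} = 7 \left(\frac{6}{-2} - \frac{3}{r}\right) = 7 \left(6 \left(- \frac{1}{2}\right) - \frac{3}{r}\right) = 7 \left(-3 - \frac{3}{r}\right) = -21 - \frac{21}{r}$)
$x{\left(T,c \right)} = 68 - 27 c + 46 T$ ($x{\left(T,c \right)} = \left(- 27 c + 46 T\right) + 68 = 68 - 27 c + 46 T$)
$\frac{1}{x{\left(d{\left(4,-3 \right)},-55 \right)}} = \frac{1}{68 - -1485 + 46 \left(-21 - \frac{21}{4}\right)} = \frac{1}{68 + 1485 + 46 \left(-21 - \frac{21}{4}\right)} = \frac{1}{68 + 1485 + 46 \left(- \frac{105}{4}\right)} = \frac{1}{68 + 1485 - \frac{2415}{2}} = \frac{1}{\frac{691}{2}} = \frac{2}{691}$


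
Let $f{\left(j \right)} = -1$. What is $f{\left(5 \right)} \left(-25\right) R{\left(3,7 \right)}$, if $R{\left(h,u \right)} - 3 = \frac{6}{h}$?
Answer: $125$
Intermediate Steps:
$R{\left(h,u \right)} = 3 + \frac{6}{h}$
$f{\left(5 \right)} \left(-25\right) R{\left(3,7 \right)} = \left(-1\right) \left(-25\right) \left(3 + \frac{6}{3}\right) = 25 \left(3 + 6 \cdot \frac{1}{3}\right) = 25 \left(3 + 2\right) = 25 \cdot 5 = 125$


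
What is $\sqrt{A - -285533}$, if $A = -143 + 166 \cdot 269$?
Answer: $2 \sqrt{82511} \approx 574.49$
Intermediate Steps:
$A = 44511$ ($A = -143 + 44654 = 44511$)
$\sqrt{A - -285533} = \sqrt{44511 - -285533} = \sqrt{44511 + 285533} = \sqrt{330044} = 2 \sqrt{82511}$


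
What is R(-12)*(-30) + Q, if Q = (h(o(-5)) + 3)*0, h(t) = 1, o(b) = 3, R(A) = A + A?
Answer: 720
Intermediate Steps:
R(A) = 2*A
Q = 0 (Q = (1 + 3)*0 = 4*0 = 0)
R(-12)*(-30) + Q = (2*(-12))*(-30) + 0 = -24*(-30) + 0 = 720 + 0 = 720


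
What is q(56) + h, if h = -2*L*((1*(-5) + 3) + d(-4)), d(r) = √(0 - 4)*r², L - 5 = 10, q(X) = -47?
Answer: 13 - 960*I ≈ 13.0 - 960.0*I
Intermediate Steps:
L = 15 (L = 5 + 10 = 15)
d(r) = 2*I*r² (d(r) = √(-4)*r² = (2*I)*r² = 2*I*r²)
h = 60 - 960*I (h = -30*((1*(-5) + 3) + 2*I*(-4)²) = -30*((-5 + 3) + 2*I*16) = -30*(-2 + 32*I) = -2*(-30 + 480*I) = 60 - 960*I ≈ 60.0 - 960.0*I)
q(56) + h = -47 + (60 - 960*I) = 13 - 960*I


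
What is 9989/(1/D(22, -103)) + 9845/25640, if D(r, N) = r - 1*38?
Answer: -819575503/5128 ≈ -1.5982e+5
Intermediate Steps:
D(r, N) = -38 + r (D(r, N) = r - 38 = -38 + r)
9989/(1/D(22, -103)) + 9845/25640 = 9989/(1/(-38 + 22)) + 9845/25640 = 9989/(1/(-16)) + 9845*(1/25640) = 9989/(-1/16) + 1969/5128 = 9989*(-16) + 1969/5128 = -159824 + 1969/5128 = -819575503/5128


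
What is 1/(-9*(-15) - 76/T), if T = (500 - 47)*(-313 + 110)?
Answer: 91959/12414541 ≈ 0.0074074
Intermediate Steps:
T = -91959 (T = 453*(-203) = -91959)
1/(-9*(-15) - 76/T) = 1/(-9*(-15) - 76/(-91959)) = 1/(135 - 76*(-1/91959)) = 1/(135 + 76/91959) = 1/(12414541/91959) = 91959/12414541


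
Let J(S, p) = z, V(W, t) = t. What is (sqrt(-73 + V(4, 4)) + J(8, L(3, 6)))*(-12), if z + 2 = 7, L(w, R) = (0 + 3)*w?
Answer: -60 - 12*I*sqrt(69) ≈ -60.0 - 99.679*I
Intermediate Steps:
L(w, R) = 3*w
z = 5 (z = -2 + 7 = 5)
J(S, p) = 5
(sqrt(-73 + V(4, 4)) + J(8, L(3, 6)))*(-12) = (sqrt(-73 + 4) + 5)*(-12) = (sqrt(-69) + 5)*(-12) = (I*sqrt(69) + 5)*(-12) = (5 + I*sqrt(69))*(-12) = -60 - 12*I*sqrt(69)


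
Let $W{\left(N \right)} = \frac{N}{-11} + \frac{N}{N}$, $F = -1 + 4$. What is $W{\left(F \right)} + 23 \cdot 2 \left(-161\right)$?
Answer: $- \frac{81458}{11} \approx -7405.3$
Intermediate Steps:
$F = 3$
$W{\left(N \right)} = 1 - \frac{N}{11}$ ($W{\left(N \right)} = N \left(- \frac{1}{11}\right) + 1 = - \frac{N}{11} + 1 = 1 - \frac{N}{11}$)
$W{\left(F \right)} + 23 \cdot 2 \left(-161\right) = \left(1 - \frac{3}{11}\right) + 23 \cdot 2 \left(-161\right) = \left(1 - \frac{3}{11}\right) + 46 \left(-161\right) = \frac{8}{11} - 7406 = - \frac{81458}{11}$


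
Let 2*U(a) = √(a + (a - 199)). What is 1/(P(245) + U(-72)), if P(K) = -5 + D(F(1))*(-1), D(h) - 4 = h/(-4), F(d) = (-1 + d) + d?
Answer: -20/371 - 8*I*√7/371 ≈ -0.053908 - 0.057051*I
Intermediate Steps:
F(d) = -1 + 2*d
D(h) = 4 - h/4 (D(h) = 4 + h/(-4) = 4 + h*(-¼) = 4 - h/4)
P(K) = -35/4 (P(K) = -5 + (4 - (-1 + 2*1)/4)*(-1) = -5 + (4 - (-1 + 2)/4)*(-1) = -5 + (4 - ¼*1)*(-1) = -5 + (4 - ¼)*(-1) = -5 + (15/4)*(-1) = -5 - 15/4 = -35/4)
U(a) = √(-199 + 2*a)/2 (U(a) = √(a + (a - 199))/2 = √(a + (-199 + a))/2 = √(-199 + 2*a)/2)
1/(P(245) + U(-72)) = 1/(-35/4 + √(-199 + 2*(-72))/2) = 1/(-35/4 + √(-199 - 144)/2) = 1/(-35/4 + √(-343)/2) = 1/(-35/4 + (7*I*√7)/2) = 1/(-35/4 + 7*I*√7/2)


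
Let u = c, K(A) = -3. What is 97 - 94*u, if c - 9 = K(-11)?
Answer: -467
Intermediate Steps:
c = 6 (c = 9 - 3 = 6)
u = 6
97 - 94*u = 97 - 94*6 = 97 - 564 = -467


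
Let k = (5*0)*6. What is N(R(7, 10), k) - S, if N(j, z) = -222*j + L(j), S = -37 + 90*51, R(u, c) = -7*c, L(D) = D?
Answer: 10917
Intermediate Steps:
S = 4553 (S = -37 + 4590 = 4553)
k = 0 (k = 0*6 = 0)
N(j, z) = -221*j (N(j, z) = -222*j + j = -221*j)
N(R(7, 10), k) - S = -(-1547)*10 - 1*4553 = -221*(-70) - 4553 = 15470 - 4553 = 10917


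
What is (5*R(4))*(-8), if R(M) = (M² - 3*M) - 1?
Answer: -120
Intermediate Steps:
R(M) = -1 + M² - 3*M
(5*R(4))*(-8) = (5*(-1 + 4² - 3*4))*(-8) = (5*(-1 + 16 - 12))*(-8) = (5*3)*(-8) = 15*(-8) = -120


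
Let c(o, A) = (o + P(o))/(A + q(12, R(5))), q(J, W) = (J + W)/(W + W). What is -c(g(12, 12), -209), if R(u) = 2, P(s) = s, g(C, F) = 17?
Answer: 68/411 ≈ 0.16545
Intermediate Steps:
q(J, W) = (J + W)/(2*W) (q(J, W) = (J + W)/((2*W)) = (J + W)*(1/(2*W)) = (J + W)/(2*W))
c(o, A) = 2*o/(7/2 + A) (c(o, A) = (o + o)/(A + (½)*(12 + 2)/2) = (2*o)/(A + (½)*(½)*14) = (2*o)/(A + 7/2) = (2*o)/(7/2 + A) = 2*o/(7/2 + A))
-c(g(12, 12), -209) = -4*17/(7 + 2*(-209)) = -4*17/(7 - 418) = -4*17/(-411) = -4*17*(-1)/411 = -1*(-68/411) = 68/411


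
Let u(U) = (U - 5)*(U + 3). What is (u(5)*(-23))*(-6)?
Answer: 0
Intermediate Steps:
u(U) = (-5 + U)*(3 + U)
(u(5)*(-23))*(-6) = ((-15 + 5**2 - 2*5)*(-23))*(-6) = ((-15 + 25 - 10)*(-23))*(-6) = (0*(-23))*(-6) = 0*(-6) = 0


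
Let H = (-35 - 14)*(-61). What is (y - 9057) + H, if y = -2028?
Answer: -8096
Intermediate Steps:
H = 2989 (H = -49*(-61) = 2989)
(y - 9057) + H = (-2028 - 9057) + 2989 = -11085 + 2989 = -8096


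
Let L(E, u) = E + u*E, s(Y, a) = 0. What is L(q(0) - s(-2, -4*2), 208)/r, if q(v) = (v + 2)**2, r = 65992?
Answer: 209/16498 ≈ 0.012668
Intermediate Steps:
q(v) = (2 + v)**2
L(E, u) = E + E*u
L(q(0) - s(-2, -4*2), 208)/r = (((2 + 0)**2 - 1*0)*(1 + 208))/65992 = ((2**2 + 0)*209)*(1/65992) = ((4 + 0)*209)*(1/65992) = (4*209)*(1/65992) = 836*(1/65992) = 209/16498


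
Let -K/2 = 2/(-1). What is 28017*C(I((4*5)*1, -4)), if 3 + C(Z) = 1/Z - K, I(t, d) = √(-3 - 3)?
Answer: -196119 - 9339*I*√6/2 ≈ -1.9612e+5 - 11438.0*I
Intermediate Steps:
K = 4 (K = -4/(-1) = -4*(-1) = -2*(-2) = 4)
I(t, d) = I*√6 (I(t, d) = √(-6) = I*√6)
C(Z) = -7 + 1/Z (C(Z) = -3 + (1/Z - 1*4) = -3 + (1/Z - 4) = -3 + (-4 + 1/Z) = -7 + 1/Z)
28017*C(I((4*5)*1, -4)) = 28017*(-7 + 1/(I*√6)) = 28017*(-7 - I*√6/6) = -196119 - 9339*I*√6/2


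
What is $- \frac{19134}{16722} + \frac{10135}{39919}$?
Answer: $- \frac{33018482}{37084751} \approx -0.89035$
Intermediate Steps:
$- \frac{19134}{16722} + \frac{10135}{39919} = \left(-19134\right) \frac{1}{16722} + 10135 \cdot \frac{1}{39919} = - \frac{1063}{929} + \frac{10135}{39919} = - \frac{33018482}{37084751}$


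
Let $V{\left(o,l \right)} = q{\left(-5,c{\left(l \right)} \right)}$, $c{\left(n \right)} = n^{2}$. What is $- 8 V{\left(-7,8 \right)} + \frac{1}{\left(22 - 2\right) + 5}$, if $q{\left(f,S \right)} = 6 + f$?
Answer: $- \frac{199}{25} \approx -7.96$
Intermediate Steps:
$V{\left(o,l \right)} = 1$ ($V{\left(o,l \right)} = 6 - 5 = 1$)
$- 8 V{\left(-7,8 \right)} + \frac{1}{\left(22 - 2\right) + 5} = \left(-8\right) 1 + \frac{1}{\left(22 - 2\right) + 5} = -8 + \frac{1}{20 + 5} = -8 + \frac{1}{25} = - \frac{199}{25}$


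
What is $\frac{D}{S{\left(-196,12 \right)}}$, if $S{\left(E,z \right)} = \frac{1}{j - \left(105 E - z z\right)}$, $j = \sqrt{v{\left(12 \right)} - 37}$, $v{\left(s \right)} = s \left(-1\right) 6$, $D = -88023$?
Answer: $-1824188652 - 88023 i \sqrt{109} \approx -1.8242 \cdot 10^{9} - 9.1899 \cdot 10^{5} i$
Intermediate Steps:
$v{\left(s \right)} = - 6 s$ ($v{\left(s \right)} = - s 6 = - 6 s$)
$j = i \sqrt{109}$ ($j = \sqrt{\left(-6\right) 12 - 37} = \sqrt{-72 - 37} = \sqrt{-109} = i \sqrt{109} \approx 10.44 i$)
$S{\left(E,z \right)} = \frac{1}{z^{2} - 105 E + i \sqrt{109}}$ ($S{\left(E,z \right)} = \frac{1}{i \sqrt{109} - \left(105 E - z z\right)} = \frac{1}{i \sqrt{109} - \left(- z^{2} + 105 E\right)} = \frac{1}{z^{2} - 105 E + i \sqrt{109}}$)
$\frac{D}{S{\left(-196,12 \right)}} = - \frac{88023}{\frac{1}{12^{2} - -20580 + i \sqrt{109}}} = - \frac{88023}{\frac{1}{144 + 20580 + i \sqrt{109}}} = - \frac{88023}{\frac{1}{20724 + i \sqrt{109}}} = - 88023 \left(20724 + i \sqrt{109}\right) = -1824188652 - 88023 i \sqrt{109}$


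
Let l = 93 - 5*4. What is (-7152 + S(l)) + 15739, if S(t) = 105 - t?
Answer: 8619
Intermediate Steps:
l = 73 (l = 93 - 20 = 73)
(-7152 + S(l)) + 15739 = (-7152 + (105 - 1*73)) + 15739 = (-7152 + (105 - 73)) + 15739 = (-7152 + 32) + 15739 = -7120 + 15739 = 8619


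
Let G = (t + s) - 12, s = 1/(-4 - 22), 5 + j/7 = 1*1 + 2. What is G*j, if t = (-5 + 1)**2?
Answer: -721/13 ≈ -55.462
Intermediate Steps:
j = -14 (j = -35 + 7*(1*1 + 2) = -35 + 7*(1 + 2) = -35 + 7*3 = -35 + 21 = -14)
s = -1/26 (s = 1/(-26) = -1/26 ≈ -0.038462)
t = 16 (t = (-4)**2 = 16)
G = 103/26 (G = (16 - 1/26) - 12 = 415/26 - 12 = 103/26 ≈ 3.9615)
G*j = (103/26)*(-14) = -721/13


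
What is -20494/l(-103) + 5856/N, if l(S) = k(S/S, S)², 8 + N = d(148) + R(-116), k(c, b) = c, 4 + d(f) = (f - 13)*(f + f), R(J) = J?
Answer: -102038894/4979 ≈ -20494.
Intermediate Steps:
d(f) = -4 + 2*f*(-13 + f) (d(f) = -4 + (f - 13)*(f + f) = -4 + (-13 + f)*(2*f) = -4 + 2*f*(-13 + f))
N = 39832 (N = -8 + ((-4 - 26*148 + 2*148²) - 116) = -8 + ((-4 - 3848 + 2*21904) - 116) = -8 + ((-4 - 3848 + 43808) - 116) = -8 + (39956 - 116) = -8 + 39840 = 39832)
l(S) = 1 (l(S) = (S/S)² = 1² = 1)
-20494/l(-103) + 5856/N = -20494/1 + 5856/39832 = -20494*1 + 5856*(1/39832) = -20494 + 732/4979 = -102038894/4979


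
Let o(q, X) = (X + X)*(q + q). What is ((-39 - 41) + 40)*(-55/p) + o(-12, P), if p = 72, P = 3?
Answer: -1021/9 ≈ -113.44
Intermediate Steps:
o(q, X) = 4*X*q (o(q, X) = (2*X)*(2*q) = 4*X*q)
((-39 - 41) + 40)*(-55/p) + o(-12, P) = ((-39 - 41) + 40)*(-55/72) + 4*3*(-12) = (-80 + 40)*(-55*1/72) - 144 = -40*(-55/72) - 144 = 275/9 - 144 = -1021/9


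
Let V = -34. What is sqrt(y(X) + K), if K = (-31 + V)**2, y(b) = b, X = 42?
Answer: sqrt(4267) ≈ 65.322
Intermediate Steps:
K = 4225 (K = (-31 - 34)**2 = (-65)**2 = 4225)
sqrt(y(X) + K) = sqrt(42 + 4225) = sqrt(4267)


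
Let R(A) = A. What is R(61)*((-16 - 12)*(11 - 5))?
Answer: -10248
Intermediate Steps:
R(61)*((-16 - 12)*(11 - 5)) = 61*((-16 - 12)*(11 - 5)) = 61*(-28*6) = 61*(-168) = -10248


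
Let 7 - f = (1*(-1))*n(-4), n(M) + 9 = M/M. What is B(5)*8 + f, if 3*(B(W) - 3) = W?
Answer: 109/3 ≈ 36.333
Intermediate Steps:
n(M) = -8 (n(M) = -9 + M/M = -9 + 1 = -8)
B(W) = 3 + W/3
f = -1 (f = 7 - 1*(-1)*(-8) = 7 - (-1)*(-8) = 7 - 1*8 = 7 - 8 = -1)
B(5)*8 + f = (3 + (⅓)*5)*8 - 1 = (3 + 5/3)*8 - 1 = (14/3)*8 - 1 = 112/3 - 1 = 109/3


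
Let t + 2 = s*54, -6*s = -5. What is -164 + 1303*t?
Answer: 55865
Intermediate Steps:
s = ⅚ (s = -⅙*(-5) = ⅚ ≈ 0.83333)
t = 43 (t = -2 + (⅚)*54 = -2 + 45 = 43)
-164 + 1303*t = -164 + 1303*43 = -164 + 56029 = 55865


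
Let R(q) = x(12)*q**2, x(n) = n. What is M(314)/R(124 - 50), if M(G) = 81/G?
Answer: 27/6877856 ≈ 3.9256e-6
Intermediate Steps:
R(q) = 12*q**2
M(314)/R(124 - 50) = (81/314)/((12*(124 - 50)**2)) = (81*(1/314))/((12*74**2)) = 81/(314*((12*5476))) = (81/314)/65712 = (81/314)*(1/65712) = 27/6877856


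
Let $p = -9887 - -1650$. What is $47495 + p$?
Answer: $39258$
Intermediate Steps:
$p = -8237$ ($p = -9887 + 1650 = -8237$)
$47495 + p = 47495 - 8237 = 39258$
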